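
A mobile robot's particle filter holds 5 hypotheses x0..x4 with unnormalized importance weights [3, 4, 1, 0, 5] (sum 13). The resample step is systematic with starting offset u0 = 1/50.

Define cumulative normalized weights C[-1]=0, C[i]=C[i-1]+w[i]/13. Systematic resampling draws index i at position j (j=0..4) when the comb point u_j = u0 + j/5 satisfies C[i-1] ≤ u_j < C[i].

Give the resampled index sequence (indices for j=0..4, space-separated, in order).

0 0 1 4 4

C = [3/13, 7/13, 8/13, 8/13, 1]
j=0: u_0=1/50 ∈ [0, 3/13) → index 0
j=1: u_1=11/50 ∈ [0, 3/13) → index 0
j=2: u_2=21/50 ∈ [3/13, 7/13) → index 1
j=3: u_3=31/50 ∈ [8/13, 1) → index 4
j=4: u_4=41/50 ∈ [8/13, 1) → index 4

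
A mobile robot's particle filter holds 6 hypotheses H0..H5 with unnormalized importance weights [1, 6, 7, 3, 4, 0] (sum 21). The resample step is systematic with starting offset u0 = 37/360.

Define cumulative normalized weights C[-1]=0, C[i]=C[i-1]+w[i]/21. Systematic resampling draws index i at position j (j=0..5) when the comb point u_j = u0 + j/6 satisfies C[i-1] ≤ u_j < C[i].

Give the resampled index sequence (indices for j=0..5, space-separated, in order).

1 1 2 2 3 4

C = [1/21, 1/3, 2/3, 17/21, 1, 1]
j=0: u_0=37/360 ∈ [1/21, 1/3) → index 1
j=1: u_1=97/360 ∈ [1/21, 1/3) → index 1
j=2: u_2=157/360 ∈ [1/3, 2/3) → index 2
j=3: u_3=217/360 ∈ [1/3, 2/3) → index 2
j=4: u_4=277/360 ∈ [2/3, 17/21) → index 3
j=5: u_5=337/360 ∈ [17/21, 1) → index 4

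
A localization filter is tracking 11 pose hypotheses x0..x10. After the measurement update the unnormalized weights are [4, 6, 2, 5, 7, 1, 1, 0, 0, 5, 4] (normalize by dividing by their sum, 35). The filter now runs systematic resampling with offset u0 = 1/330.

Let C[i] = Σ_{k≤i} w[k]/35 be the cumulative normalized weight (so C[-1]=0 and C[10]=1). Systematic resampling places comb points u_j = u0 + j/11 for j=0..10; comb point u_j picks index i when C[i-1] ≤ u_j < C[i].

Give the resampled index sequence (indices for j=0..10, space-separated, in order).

C = [4/35, 2/7, 12/35, 17/35, 24/35, 5/7, 26/35, 26/35, 26/35, 31/35, 1]
j=0: u_0=1/330 ∈ [0, 4/35) → index 0
j=1: u_1=31/330 ∈ [0, 4/35) → index 0
j=2: u_2=61/330 ∈ [4/35, 2/7) → index 1
j=3: u_3=91/330 ∈ [4/35, 2/7) → index 1
j=4: u_4=11/30 ∈ [12/35, 17/35) → index 3
j=5: u_5=151/330 ∈ [12/35, 17/35) → index 3
j=6: u_6=181/330 ∈ [17/35, 24/35) → index 4
j=7: u_7=211/330 ∈ [17/35, 24/35) → index 4
j=8: u_8=241/330 ∈ [5/7, 26/35) → index 6
j=9: u_9=271/330 ∈ [26/35, 31/35) → index 9
j=10: u_10=301/330 ∈ [31/35, 1) → index 10

0 0 1 1 3 3 4 4 6 9 10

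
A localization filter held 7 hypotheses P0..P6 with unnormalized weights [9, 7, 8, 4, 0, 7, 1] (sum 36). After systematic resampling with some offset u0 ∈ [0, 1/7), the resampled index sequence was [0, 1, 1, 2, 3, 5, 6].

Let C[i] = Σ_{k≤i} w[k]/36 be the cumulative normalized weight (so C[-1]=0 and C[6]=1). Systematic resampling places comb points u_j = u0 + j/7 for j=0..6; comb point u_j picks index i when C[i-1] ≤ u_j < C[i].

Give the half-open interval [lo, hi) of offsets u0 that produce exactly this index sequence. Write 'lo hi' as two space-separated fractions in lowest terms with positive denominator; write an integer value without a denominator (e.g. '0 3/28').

29/252 1/7

C = [1/4, 4/9, 2/3, 7/9, 7/9, 35/36, 1]
j=0 picked index 0: u0 ∈ [0, 1/4)
j=1 picked index 1: u0 ∈ [3/28, 19/63)
j=2 picked index 1: u0 ∈ [-1/28, 10/63)
j=3 picked index 2: u0 ∈ [1/63, 5/21)
j=4 picked index 3: u0 ∈ [2/21, 13/63)
j=5 picked index 5: u0 ∈ [4/63, 65/252)
j=6 picked index 6: u0 ∈ [29/252, 1/7)
intersection: [29/252, 1/7)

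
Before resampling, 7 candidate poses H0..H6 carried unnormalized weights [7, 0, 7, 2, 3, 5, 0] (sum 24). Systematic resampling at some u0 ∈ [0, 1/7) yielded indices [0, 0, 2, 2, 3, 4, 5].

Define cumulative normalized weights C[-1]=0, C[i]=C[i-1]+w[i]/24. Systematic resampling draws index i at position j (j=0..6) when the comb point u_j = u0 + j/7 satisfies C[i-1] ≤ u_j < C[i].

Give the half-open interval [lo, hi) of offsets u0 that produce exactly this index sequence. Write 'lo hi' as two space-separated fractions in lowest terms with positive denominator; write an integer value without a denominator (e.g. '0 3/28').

1/84 13/168

C = [7/24, 7/24, 7/12, 2/3, 19/24, 1, 1]
j=0 picked index 0: u0 ∈ [0, 7/24)
j=1 picked index 0: u0 ∈ [-1/7, 25/168)
j=2 picked index 2: u0 ∈ [1/168, 25/84)
j=3 picked index 2: u0 ∈ [-23/168, 13/84)
j=4 picked index 3: u0 ∈ [1/84, 2/21)
j=5 picked index 4: u0 ∈ [-1/21, 13/168)
j=6 picked index 5: u0 ∈ [-11/168, 1/7)
intersection: [1/84, 13/168)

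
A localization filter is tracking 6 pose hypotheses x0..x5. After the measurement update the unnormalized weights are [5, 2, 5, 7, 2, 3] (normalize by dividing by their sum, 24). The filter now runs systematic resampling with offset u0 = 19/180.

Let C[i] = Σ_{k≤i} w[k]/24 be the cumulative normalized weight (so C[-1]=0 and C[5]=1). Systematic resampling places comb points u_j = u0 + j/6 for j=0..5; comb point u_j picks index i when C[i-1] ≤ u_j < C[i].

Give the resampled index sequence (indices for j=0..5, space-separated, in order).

0 1 2 3 3 5

C = [5/24, 7/24, 1/2, 19/24, 7/8, 1]
j=0: u_0=19/180 ∈ [0, 5/24) → index 0
j=1: u_1=49/180 ∈ [5/24, 7/24) → index 1
j=2: u_2=79/180 ∈ [7/24, 1/2) → index 2
j=3: u_3=109/180 ∈ [1/2, 19/24) → index 3
j=4: u_4=139/180 ∈ [1/2, 19/24) → index 3
j=5: u_5=169/180 ∈ [7/8, 1) → index 5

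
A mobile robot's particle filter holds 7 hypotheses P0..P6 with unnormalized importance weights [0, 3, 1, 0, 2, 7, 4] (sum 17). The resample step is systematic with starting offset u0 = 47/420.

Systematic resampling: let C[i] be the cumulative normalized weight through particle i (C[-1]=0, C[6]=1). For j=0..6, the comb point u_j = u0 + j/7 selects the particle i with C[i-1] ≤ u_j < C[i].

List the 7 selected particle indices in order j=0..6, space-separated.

C = [0, 3/17, 4/17, 4/17, 6/17, 13/17, 1]
j=0: u_0=47/420 ∈ [0, 3/17) → index 1
j=1: u_1=107/420 ∈ [4/17, 6/17) → index 4
j=2: u_2=167/420 ∈ [6/17, 13/17) → index 5
j=3: u_3=227/420 ∈ [6/17, 13/17) → index 5
j=4: u_4=41/60 ∈ [6/17, 13/17) → index 5
j=5: u_5=347/420 ∈ [13/17, 1) → index 6
j=6: u_6=407/420 ∈ [13/17, 1) → index 6

1 4 5 5 5 6 6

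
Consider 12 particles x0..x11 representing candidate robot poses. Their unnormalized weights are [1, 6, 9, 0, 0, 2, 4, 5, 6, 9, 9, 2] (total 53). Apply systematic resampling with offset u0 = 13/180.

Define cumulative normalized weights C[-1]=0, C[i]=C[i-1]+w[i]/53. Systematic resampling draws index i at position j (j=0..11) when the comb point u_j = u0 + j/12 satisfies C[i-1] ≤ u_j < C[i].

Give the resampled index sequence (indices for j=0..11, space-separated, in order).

1 2 2 5 6 7 8 9 9 10 10 11

C = [1/53, 7/53, 16/53, 16/53, 16/53, 18/53, 22/53, 27/53, 33/53, 42/53, 51/53, 1]
j=0: u_0=13/180 ∈ [1/53, 7/53) → index 1
j=1: u_1=7/45 ∈ [7/53, 16/53) → index 2
j=2: u_2=43/180 ∈ [7/53, 16/53) → index 2
j=3: u_3=29/90 ∈ [16/53, 18/53) → index 5
j=4: u_4=73/180 ∈ [18/53, 22/53) → index 6
j=5: u_5=22/45 ∈ [22/53, 27/53) → index 7
j=6: u_6=103/180 ∈ [27/53, 33/53) → index 8
j=7: u_7=59/90 ∈ [33/53, 42/53) → index 9
j=8: u_8=133/180 ∈ [33/53, 42/53) → index 9
j=9: u_9=37/45 ∈ [42/53, 51/53) → index 10
j=10: u_10=163/180 ∈ [42/53, 51/53) → index 10
j=11: u_11=89/90 ∈ [51/53, 1) → index 11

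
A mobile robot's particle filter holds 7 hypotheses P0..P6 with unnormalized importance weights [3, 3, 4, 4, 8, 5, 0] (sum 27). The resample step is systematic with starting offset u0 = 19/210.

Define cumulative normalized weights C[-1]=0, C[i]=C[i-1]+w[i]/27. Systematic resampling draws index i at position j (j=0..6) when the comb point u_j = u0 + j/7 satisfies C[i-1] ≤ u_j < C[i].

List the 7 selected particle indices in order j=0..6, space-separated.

0 2 3 4 4 4 5

C = [1/9, 2/9, 10/27, 14/27, 22/27, 1, 1]
j=0: u_0=19/210 ∈ [0, 1/9) → index 0
j=1: u_1=7/30 ∈ [2/9, 10/27) → index 2
j=2: u_2=79/210 ∈ [10/27, 14/27) → index 3
j=3: u_3=109/210 ∈ [14/27, 22/27) → index 4
j=4: u_4=139/210 ∈ [14/27, 22/27) → index 4
j=5: u_5=169/210 ∈ [14/27, 22/27) → index 4
j=6: u_6=199/210 ∈ [22/27, 1) → index 5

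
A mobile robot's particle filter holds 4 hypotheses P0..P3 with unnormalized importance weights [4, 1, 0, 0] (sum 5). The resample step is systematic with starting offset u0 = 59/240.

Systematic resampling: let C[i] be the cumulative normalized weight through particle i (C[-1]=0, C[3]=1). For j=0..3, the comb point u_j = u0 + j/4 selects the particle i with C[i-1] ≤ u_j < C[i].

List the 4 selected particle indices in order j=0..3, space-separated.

0 0 0 1

C = [4/5, 1, 1, 1]
j=0: u_0=59/240 ∈ [0, 4/5) → index 0
j=1: u_1=119/240 ∈ [0, 4/5) → index 0
j=2: u_2=179/240 ∈ [0, 4/5) → index 0
j=3: u_3=239/240 ∈ [4/5, 1) → index 1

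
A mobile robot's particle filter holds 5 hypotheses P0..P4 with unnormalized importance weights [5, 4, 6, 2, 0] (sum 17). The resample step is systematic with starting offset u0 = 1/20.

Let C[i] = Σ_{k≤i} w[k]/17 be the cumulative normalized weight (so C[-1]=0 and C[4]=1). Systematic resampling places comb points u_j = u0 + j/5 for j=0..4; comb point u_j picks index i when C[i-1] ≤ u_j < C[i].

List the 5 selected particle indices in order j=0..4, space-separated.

C = [5/17, 9/17, 15/17, 1, 1]
j=0: u_0=1/20 ∈ [0, 5/17) → index 0
j=1: u_1=1/4 ∈ [0, 5/17) → index 0
j=2: u_2=9/20 ∈ [5/17, 9/17) → index 1
j=3: u_3=13/20 ∈ [9/17, 15/17) → index 2
j=4: u_4=17/20 ∈ [9/17, 15/17) → index 2

0 0 1 2 2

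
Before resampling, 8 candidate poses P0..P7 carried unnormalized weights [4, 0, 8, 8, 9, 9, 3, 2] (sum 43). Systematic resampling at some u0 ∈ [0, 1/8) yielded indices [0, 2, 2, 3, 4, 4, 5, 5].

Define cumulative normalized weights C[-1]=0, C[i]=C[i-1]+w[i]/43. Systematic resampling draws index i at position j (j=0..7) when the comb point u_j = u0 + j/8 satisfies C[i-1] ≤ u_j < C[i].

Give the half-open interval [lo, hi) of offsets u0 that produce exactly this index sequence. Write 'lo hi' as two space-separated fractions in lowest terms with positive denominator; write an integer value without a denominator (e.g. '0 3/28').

0 3/344

C = [4/43, 4/43, 12/43, 20/43, 29/43, 38/43, 41/43, 1]
j=0 picked index 0: u0 ∈ [0, 4/43)
j=1 picked index 2: u0 ∈ [-11/344, 53/344)
j=2 picked index 2: u0 ∈ [-27/172, 5/172)
j=3 picked index 3: u0 ∈ [-33/344, 31/344)
j=4 picked index 4: u0 ∈ [-3/86, 15/86)
j=5 picked index 4: u0 ∈ [-55/344, 17/344)
j=6 picked index 5: u0 ∈ [-13/172, 23/172)
j=7 picked index 5: u0 ∈ [-69/344, 3/344)
intersection: [0, 3/344)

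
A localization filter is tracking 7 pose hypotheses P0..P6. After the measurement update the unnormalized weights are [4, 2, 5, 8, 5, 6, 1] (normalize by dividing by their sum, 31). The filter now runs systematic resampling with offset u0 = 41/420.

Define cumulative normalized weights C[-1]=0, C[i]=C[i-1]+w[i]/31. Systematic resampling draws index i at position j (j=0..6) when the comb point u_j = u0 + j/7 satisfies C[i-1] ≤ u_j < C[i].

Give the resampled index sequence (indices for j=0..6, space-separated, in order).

0 2 3 3 4 5 5

C = [4/31, 6/31, 11/31, 19/31, 24/31, 30/31, 1]
j=0: u_0=41/420 ∈ [0, 4/31) → index 0
j=1: u_1=101/420 ∈ [6/31, 11/31) → index 2
j=2: u_2=23/60 ∈ [11/31, 19/31) → index 3
j=3: u_3=221/420 ∈ [11/31, 19/31) → index 3
j=4: u_4=281/420 ∈ [19/31, 24/31) → index 4
j=5: u_5=341/420 ∈ [24/31, 30/31) → index 5
j=6: u_6=401/420 ∈ [24/31, 30/31) → index 5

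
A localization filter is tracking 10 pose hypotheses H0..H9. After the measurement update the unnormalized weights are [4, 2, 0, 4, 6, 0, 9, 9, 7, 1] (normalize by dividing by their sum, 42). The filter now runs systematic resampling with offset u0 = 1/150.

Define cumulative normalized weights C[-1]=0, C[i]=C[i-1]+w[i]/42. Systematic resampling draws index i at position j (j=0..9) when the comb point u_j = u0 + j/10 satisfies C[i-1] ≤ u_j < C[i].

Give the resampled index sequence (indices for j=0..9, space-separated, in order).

0 1 3 4 6 6 7 7 7 8

C = [2/21, 1/7, 1/7, 5/21, 8/21, 8/21, 25/42, 17/21, 41/42, 1]
j=0: u_0=1/150 ∈ [0, 2/21) → index 0
j=1: u_1=8/75 ∈ [2/21, 1/7) → index 1
j=2: u_2=31/150 ∈ [1/7, 5/21) → index 3
j=3: u_3=23/75 ∈ [5/21, 8/21) → index 4
j=4: u_4=61/150 ∈ [8/21, 25/42) → index 6
j=5: u_5=38/75 ∈ [8/21, 25/42) → index 6
j=6: u_6=91/150 ∈ [25/42, 17/21) → index 7
j=7: u_7=53/75 ∈ [25/42, 17/21) → index 7
j=8: u_8=121/150 ∈ [25/42, 17/21) → index 7
j=9: u_9=68/75 ∈ [17/21, 41/42) → index 8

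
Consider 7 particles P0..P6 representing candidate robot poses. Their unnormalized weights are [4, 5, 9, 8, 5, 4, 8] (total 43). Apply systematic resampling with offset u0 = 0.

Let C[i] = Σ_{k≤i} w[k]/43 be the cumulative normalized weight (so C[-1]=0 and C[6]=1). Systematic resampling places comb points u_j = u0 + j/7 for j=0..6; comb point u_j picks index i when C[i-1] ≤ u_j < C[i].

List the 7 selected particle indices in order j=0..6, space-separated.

C = [4/43, 9/43, 18/43, 26/43, 31/43, 35/43, 1]
j=0: u_0=0 ∈ [0, 4/43) → index 0
j=1: u_1=1/7 ∈ [4/43, 9/43) → index 1
j=2: u_2=2/7 ∈ [9/43, 18/43) → index 2
j=3: u_3=3/7 ∈ [18/43, 26/43) → index 3
j=4: u_4=4/7 ∈ [18/43, 26/43) → index 3
j=5: u_5=5/7 ∈ [26/43, 31/43) → index 4
j=6: u_6=6/7 ∈ [35/43, 1) → index 6

0 1 2 3 3 4 6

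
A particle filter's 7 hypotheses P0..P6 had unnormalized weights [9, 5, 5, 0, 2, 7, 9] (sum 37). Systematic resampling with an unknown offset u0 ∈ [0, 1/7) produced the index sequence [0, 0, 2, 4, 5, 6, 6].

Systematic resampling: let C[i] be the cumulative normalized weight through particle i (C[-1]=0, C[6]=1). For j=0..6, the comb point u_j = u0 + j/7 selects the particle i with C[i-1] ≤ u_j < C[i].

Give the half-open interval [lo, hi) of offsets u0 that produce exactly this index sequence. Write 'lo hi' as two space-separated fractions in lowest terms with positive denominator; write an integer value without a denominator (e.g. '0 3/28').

C = [9/37, 14/37, 19/37, 19/37, 21/37, 28/37, 1]
j=0 picked index 0: u0 ∈ [0, 9/37)
j=1 picked index 0: u0 ∈ [-1/7, 26/259)
j=2 picked index 2: u0 ∈ [24/259, 59/259)
j=3 picked index 4: u0 ∈ [22/259, 36/259)
j=4 picked index 5: u0 ∈ [-1/259, 48/259)
j=5 picked index 6: u0 ∈ [11/259, 2/7)
j=6 picked index 6: u0 ∈ [-26/259, 1/7)
intersection: [24/259, 26/259)

24/259 26/259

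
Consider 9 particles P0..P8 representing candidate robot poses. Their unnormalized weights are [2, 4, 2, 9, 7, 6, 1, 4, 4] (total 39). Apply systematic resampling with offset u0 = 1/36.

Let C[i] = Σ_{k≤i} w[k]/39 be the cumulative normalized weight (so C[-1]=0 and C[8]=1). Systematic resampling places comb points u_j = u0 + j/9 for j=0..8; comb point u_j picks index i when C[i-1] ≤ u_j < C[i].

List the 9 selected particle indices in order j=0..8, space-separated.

0 1 3 3 4 4 5 7 8

C = [2/39, 2/13, 8/39, 17/39, 8/13, 10/13, 31/39, 35/39, 1]
j=0: u_0=1/36 ∈ [0, 2/39) → index 0
j=1: u_1=5/36 ∈ [2/39, 2/13) → index 1
j=2: u_2=1/4 ∈ [8/39, 17/39) → index 3
j=3: u_3=13/36 ∈ [8/39, 17/39) → index 3
j=4: u_4=17/36 ∈ [17/39, 8/13) → index 4
j=5: u_5=7/12 ∈ [17/39, 8/13) → index 4
j=6: u_6=25/36 ∈ [8/13, 10/13) → index 5
j=7: u_7=29/36 ∈ [31/39, 35/39) → index 7
j=8: u_8=11/12 ∈ [35/39, 1) → index 8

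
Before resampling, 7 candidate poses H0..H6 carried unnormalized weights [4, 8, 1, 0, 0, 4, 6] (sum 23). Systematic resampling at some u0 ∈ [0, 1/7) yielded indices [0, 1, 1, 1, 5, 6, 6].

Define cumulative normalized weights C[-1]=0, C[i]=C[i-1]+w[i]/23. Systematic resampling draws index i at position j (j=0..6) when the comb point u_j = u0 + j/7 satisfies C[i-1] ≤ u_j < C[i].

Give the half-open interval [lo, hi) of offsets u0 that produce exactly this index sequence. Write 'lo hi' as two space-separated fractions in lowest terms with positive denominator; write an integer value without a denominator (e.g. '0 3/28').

C = [4/23, 12/23, 13/23, 13/23, 13/23, 17/23, 1]
j=0 picked index 0: u0 ∈ [0, 4/23)
j=1 picked index 1: u0 ∈ [5/161, 61/161)
j=2 picked index 1: u0 ∈ [-18/161, 38/161)
j=3 picked index 1: u0 ∈ [-41/161, 15/161)
j=4 picked index 5: u0 ∈ [-1/161, 27/161)
j=5 picked index 6: u0 ∈ [4/161, 2/7)
j=6 picked index 6: u0 ∈ [-19/161, 1/7)
intersection: [5/161, 15/161)

5/161 15/161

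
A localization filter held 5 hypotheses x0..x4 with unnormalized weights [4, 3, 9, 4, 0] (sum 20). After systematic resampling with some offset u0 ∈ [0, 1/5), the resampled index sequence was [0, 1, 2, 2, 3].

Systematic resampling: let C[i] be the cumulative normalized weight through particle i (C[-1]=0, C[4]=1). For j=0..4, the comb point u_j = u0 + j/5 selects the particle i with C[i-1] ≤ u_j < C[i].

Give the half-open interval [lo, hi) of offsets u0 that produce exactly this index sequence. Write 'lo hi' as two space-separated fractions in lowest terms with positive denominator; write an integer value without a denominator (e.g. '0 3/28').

0 3/20

C = [1/5, 7/20, 4/5, 1, 1]
j=0 picked index 0: u0 ∈ [0, 1/5)
j=1 picked index 1: u0 ∈ [0, 3/20)
j=2 picked index 2: u0 ∈ [-1/20, 2/5)
j=3 picked index 2: u0 ∈ [-1/4, 1/5)
j=4 picked index 3: u0 ∈ [0, 1/5)
intersection: [0, 3/20)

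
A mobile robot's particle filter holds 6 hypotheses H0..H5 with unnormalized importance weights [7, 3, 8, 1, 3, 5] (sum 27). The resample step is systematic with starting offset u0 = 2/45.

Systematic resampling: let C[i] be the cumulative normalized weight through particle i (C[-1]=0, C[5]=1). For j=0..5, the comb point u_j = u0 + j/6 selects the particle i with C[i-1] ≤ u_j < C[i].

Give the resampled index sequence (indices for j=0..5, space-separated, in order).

C = [7/27, 10/27, 2/3, 19/27, 22/27, 1]
j=0: u_0=2/45 ∈ [0, 7/27) → index 0
j=1: u_1=19/90 ∈ [0, 7/27) → index 0
j=2: u_2=17/45 ∈ [10/27, 2/3) → index 2
j=3: u_3=49/90 ∈ [10/27, 2/3) → index 2
j=4: u_4=32/45 ∈ [19/27, 22/27) → index 4
j=5: u_5=79/90 ∈ [22/27, 1) → index 5

0 0 2 2 4 5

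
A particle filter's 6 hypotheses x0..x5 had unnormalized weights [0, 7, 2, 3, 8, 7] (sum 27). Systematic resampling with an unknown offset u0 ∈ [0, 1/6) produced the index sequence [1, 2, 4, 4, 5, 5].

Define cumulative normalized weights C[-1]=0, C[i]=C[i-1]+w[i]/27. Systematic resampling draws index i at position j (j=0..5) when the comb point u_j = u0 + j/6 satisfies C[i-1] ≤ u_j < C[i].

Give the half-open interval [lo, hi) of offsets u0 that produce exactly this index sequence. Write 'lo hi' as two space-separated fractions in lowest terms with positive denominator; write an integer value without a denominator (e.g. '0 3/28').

C = [0, 7/27, 1/3, 4/9, 20/27, 1]
j=0 picked index 1: u0 ∈ [0, 7/27)
j=1 picked index 2: u0 ∈ [5/54, 1/6)
j=2 picked index 4: u0 ∈ [1/9, 11/27)
j=3 picked index 4: u0 ∈ [-1/18, 13/54)
j=4 picked index 5: u0 ∈ [2/27, 1/3)
j=5 picked index 5: u0 ∈ [-5/54, 1/6)
intersection: [1/9, 1/6)

1/9 1/6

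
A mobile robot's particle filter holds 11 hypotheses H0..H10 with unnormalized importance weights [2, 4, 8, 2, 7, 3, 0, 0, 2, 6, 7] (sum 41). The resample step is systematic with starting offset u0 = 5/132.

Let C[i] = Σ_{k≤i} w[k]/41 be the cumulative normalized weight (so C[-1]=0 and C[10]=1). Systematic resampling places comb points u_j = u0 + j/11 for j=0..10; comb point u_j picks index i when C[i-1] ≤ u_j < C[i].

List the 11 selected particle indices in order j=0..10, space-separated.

0 1 2 2 4 4 5 8 9 10 10

C = [2/41, 6/41, 14/41, 16/41, 23/41, 26/41, 26/41, 26/41, 28/41, 34/41, 1]
j=0: u_0=5/132 ∈ [0, 2/41) → index 0
j=1: u_1=17/132 ∈ [2/41, 6/41) → index 1
j=2: u_2=29/132 ∈ [6/41, 14/41) → index 2
j=3: u_3=41/132 ∈ [6/41, 14/41) → index 2
j=4: u_4=53/132 ∈ [16/41, 23/41) → index 4
j=5: u_5=65/132 ∈ [16/41, 23/41) → index 4
j=6: u_6=7/12 ∈ [23/41, 26/41) → index 5
j=7: u_7=89/132 ∈ [26/41, 28/41) → index 8
j=8: u_8=101/132 ∈ [28/41, 34/41) → index 9
j=9: u_9=113/132 ∈ [34/41, 1) → index 10
j=10: u_10=125/132 ∈ [34/41, 1) → index 10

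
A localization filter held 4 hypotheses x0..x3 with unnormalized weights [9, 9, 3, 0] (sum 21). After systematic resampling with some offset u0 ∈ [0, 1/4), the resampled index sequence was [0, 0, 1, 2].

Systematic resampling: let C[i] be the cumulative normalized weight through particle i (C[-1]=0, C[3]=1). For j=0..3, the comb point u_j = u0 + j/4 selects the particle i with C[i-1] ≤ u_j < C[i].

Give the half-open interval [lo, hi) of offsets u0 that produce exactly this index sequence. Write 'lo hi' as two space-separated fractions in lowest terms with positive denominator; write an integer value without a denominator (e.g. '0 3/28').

3/28 5/28

C = [3/7, 6/7, 1, 1]
j=0 picked index 0: u0 ∈ [0, 3/7)
j=1 picked index 0: u0 ∈ [-1/4, 5/28)
j=2 picked index 1: u0 ∈ [-1/14, 5/14)
j=3 picked index 2: u0 ∈ [3/28, 1/4)
intersection: [3/28, 5/28)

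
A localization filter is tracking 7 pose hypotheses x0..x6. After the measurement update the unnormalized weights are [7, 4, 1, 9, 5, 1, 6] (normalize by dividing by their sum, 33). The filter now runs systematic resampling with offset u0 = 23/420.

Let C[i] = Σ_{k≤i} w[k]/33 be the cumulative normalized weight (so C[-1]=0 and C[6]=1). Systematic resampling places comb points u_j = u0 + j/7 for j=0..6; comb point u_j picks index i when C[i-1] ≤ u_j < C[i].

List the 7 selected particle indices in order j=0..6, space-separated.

0 0 2 3 3 4 6

C = [7/33, 1/3, 4/11, 7/11, 26/33, 9/11, 1]
j=0: u_0=23/420 ∈ [0, 7/33) → index 0
j=1: u_1=83/420 ∈ [0, 7/33) → index 0
j=2: u_2=143/420 ∈ [1/3, 4/11) → index 2
j=3: u_3=29/60 ∈ [4/11, 7/11) → index 3
j=4: u_4=263/420 ∈ [4/11, 7/11) → index 3
j=5: u_5=323/420 ∈ [7/11, 26/33) → index 4
j=6: u_6=383/420 ∈ [9/11, 1) → index 6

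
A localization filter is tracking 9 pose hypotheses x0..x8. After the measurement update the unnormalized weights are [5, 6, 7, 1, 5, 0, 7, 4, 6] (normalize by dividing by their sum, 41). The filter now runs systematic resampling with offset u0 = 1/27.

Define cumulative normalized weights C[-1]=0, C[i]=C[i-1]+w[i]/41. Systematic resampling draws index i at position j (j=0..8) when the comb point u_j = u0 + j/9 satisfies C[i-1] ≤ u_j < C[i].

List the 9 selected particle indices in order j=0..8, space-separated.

C = [5/41, 11/41, 18/41, 19/41, 24/41, 24/41, 31/41, 35/41, 1]
j=0: u_0=1/27 ∈ [0, 5/41) → index 0
j=1: u_1=4/27 ∈ [5/41, 11/41) → index 1
j=2: u_2=7/27 ∈ [5/41, 11/41) → index 1
j=3: u_3=10/27 ∈ [11/41, 18/41) → index 2
j=4: u_4=13/27 ∈ [19/41, 24/41) → index 4
j=5: u_5=16/27 ∈ [24/41, 31/41) → index 6
j=6: u_6=19/27 ∈ [24/41, 31/41) → index 6
j=7: u_7=22/27 ∈ [31/41, 35/41) → index 7
j=8: u_8=25/27 ∈ [35/41, 1) → index 8

0 1 1 2 4 6 6 7 8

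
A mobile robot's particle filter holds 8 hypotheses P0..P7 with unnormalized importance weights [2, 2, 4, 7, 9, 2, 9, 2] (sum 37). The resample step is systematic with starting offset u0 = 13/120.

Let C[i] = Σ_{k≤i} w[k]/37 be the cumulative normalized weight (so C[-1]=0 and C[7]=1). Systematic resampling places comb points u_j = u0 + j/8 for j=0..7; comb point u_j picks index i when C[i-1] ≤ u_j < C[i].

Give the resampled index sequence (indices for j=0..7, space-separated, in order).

2 3 3 4 4 6 6 7

C = [2/37, 4/37, 8/37, 15/37, 24/37, 26/37, 35/37, 1]
j=0: u_0=13/120 ∈ [4/37, 8/37) → index 2
j=1: u_1=7/30 ∈ [8/37, 15/37) → index 3
j=2: u_2=43/120 ∈ [8/37, 15/37) → index 3
j=3: u_3=29/60 ∈ [15/37, 24/37) → index 4
j=4: u_4=73/120 ∈ [15/37, 24/37) → index 4
j=5: u_5=11/15 ∈ [26/37, 35/37) → index 6
j=6: u_6=103/120 ∈ [26/37, 35/37) → index 6
j=7: u_7=59/60 ∈ [35/37, 1) → index 7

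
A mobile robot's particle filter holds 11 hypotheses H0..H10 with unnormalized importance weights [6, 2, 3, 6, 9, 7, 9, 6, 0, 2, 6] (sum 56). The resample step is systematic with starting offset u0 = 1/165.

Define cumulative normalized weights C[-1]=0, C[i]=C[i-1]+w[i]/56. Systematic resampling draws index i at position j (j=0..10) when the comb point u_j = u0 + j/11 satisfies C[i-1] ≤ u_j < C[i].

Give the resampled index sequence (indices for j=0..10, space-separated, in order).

0 0 2 3 4 4 5 6 6 7 10

C = [3/28, 1/7, 11/56, 17/56, 13/28, 33/56, 3/4, 6/7, 6/7, 25/28, 1]
j=0: u_0=1/165 ∈ [0, 3/28) → index 0
j=1: u_1=16/165 ∈ [0, 3/28) → index 0
j=2: u_2=31/165 ∈ [1/7, 11/56) → index 2
j=3: u_3=46/165 ∈ [11/56, 17/56) → index 3
j=4: u_4=61/165 ∈ [17/56, 13/28) → index 4
j=5: u_5=76/165 ∈ [17/56, 13/28) → index 4
j=6: u_6=91/165 ∈ [13/28, 33/56) → index 5
j=7: u_7=106/165 ∈ [33/56, 3/4) → index 6
j=8: u_8=11/15 ∈ [33/56, 3/4) → index 6
j=9: u_9=136/165 ∈ [3/4, 6/7) → index 7
j=10: u_10=151/165 ∈ [25/28, 1) → index 10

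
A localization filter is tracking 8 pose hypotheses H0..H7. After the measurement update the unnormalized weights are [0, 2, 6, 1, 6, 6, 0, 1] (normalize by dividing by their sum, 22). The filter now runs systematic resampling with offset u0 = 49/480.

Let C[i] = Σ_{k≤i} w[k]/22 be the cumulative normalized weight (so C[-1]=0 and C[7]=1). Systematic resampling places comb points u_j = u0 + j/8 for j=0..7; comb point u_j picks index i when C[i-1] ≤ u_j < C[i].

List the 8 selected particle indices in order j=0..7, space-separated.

C = [0, 1/11, 4/11, 9/22, 15/22, 21/22, 21/22, 1]
j=0: u_0=49/480 ∈ [1/11, 4/11) → index 2
j=1: u_1=109/480 ∈ [1/11, 4/11) → index 2
j=2: u_2=169/480 ∈ [1/11, 4/11) → index 2
j=3: u_3=229/480 ∈ [9/22, 15/22) → index 4
j=4: u_4=289/480 ∈ [9/22, 15/22) → index 4
j=5: u_5=349/480 ∈ [15/22, 21/22) → index 5
j=6: u_6=409/480 ∈ [15/22, 21/22) → index 5
j=7: u_7=469/480 ∈ [21/22, 1) → index 7

2 2 2 4 4 5 5 7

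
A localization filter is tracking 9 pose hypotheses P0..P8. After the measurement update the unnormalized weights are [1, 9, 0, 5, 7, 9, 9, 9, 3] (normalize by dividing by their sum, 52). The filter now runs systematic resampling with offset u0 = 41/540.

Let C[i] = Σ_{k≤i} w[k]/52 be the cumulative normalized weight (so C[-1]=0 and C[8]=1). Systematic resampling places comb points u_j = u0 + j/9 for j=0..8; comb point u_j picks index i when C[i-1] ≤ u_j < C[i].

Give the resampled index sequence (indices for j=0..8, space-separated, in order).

C = [1/52, 5/26, 5/26, 15/52, 11/26, 31/52, 10/13, 49/52, 1]
j=0: u_0=41/540 ∈ [1/52, 5/26) → index 1
j=1: u_1=101/540 ∈ [1/52, 5/26) → index 1
j=2: u_2=161/540 ∈ [15/52, 11/26) → index 4
j=3: u_3=221/540 ∈ [15/52, 11/26) → index 4
j=4: u_4=281/540 ∈ [11/26, 31/52) → index 5
j=5: u_5=341/540 ∈ [31/52, 10/13) → index 6
j=6: u_6=401/540 ∈ [31/52, 10/13) → index 6
j=7: u_7=461/540 ∈ [10/13, 49/52) → index 7
j=8: u_8=521/540 ∈ [49/52, 1) → index 8

1 1 4 4 5 6 6 7 8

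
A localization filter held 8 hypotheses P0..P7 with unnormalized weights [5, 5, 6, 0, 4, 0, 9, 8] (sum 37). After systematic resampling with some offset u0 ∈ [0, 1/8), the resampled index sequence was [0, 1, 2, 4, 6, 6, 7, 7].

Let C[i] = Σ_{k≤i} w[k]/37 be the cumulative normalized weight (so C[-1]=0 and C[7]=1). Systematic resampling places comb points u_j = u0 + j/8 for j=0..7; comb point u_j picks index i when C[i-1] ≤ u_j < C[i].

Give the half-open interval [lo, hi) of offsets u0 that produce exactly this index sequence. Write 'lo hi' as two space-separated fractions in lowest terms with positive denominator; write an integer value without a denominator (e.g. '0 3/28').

C = [5/37, 10/37, 16/37, 16/37, 20/37, 20/37, 29/37, 1]
j=0 picked index 0: u0 ∈ [0, 5/37)
j=1 picked index 1: u0 ∈ [3/296, 43/296)
j=2 picked index 2: u0 ∈ [3/148, 27/148)
j=3 picked index 4: u0 ∈ [17/296, 49/296)
j=4 picked index 6: u0 ∈ [3/74, 21/74)
j=5 picked index 6: u0 ∈ [-25/296, 47/296)
j=6 picked index 7: u0 ∈ [5/148, 1/4)
j=7 picked index 7: u0 ∈ [-27/296, 1/8)
intersection: [17/296, 1/8)

17/296 1/8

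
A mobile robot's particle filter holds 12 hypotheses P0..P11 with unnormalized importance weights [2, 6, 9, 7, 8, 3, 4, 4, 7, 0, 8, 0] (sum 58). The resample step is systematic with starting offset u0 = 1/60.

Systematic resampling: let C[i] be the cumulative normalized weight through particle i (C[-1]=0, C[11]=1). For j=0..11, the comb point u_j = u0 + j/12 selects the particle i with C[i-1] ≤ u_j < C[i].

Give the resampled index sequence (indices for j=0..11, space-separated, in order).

0 1 2 2 3 4 4 5 7 8 8 10

C = [1/29, 4/29, 17/58, 12/29, 16/29, 35/58, 39/58, 43/58, 25/29, 25/29, 1, 1]
j=0: u_0=1/60 ∈ [0, 1/29) → index 0
j=1: u_1=1/10 ∈ [1/29, 4/29) → index 1
j=2: u_2=11/60 ∈ [4/29, 17/58) → index 2
j=3: u_3=4/15 ∈ [4/29, 17/58) → index 2
j=4: u_4=7/20 ∈ [17/58, 12/29) → index 3
j=5: u_5=13/30 ∈ [12/29, 16/29) → index 4
j=6: u_6=31/60 ∈ [12/29, 16/29) → index 4
j=7: u_7=3/5 ∈ [16/29, 35/58) → index 5
j=8: u_8=41/60 ∈ [39/58, 43/58) → index 7
j=9: u_9=23/30 ∈ [43/58, 25/29) → index 8
j=10: u_10=17/20 ∈ [43/58, 25/29) → index 8
j=11: u_11=14/15 ∈ [25/29, 1) → index 10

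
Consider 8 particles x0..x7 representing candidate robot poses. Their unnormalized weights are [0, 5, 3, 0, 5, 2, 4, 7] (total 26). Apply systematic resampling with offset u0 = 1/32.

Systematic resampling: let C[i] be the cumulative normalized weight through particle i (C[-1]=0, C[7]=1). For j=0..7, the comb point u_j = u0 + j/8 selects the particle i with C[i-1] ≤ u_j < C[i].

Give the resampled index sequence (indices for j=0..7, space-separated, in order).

1 1 2 4 5 6 7 7

C = [0, 5/26, 4/13, 4/13, 1/2, 15/26, 19/26, 1]
j=0: u_0=1/32 ∈ [0, 5/26) → index 1
j=1: u_1=5/32 ∈ [0, 5/26) → index 1
j=2: u_2=9/32 ∈ [5/26, 4/13) → index 2
j=3: u_3=13/32 ∈ [4/13, 1/2) → index 4
j=4: u_4=17/32 ∈ [1/2, 15/26) → index 5
j=5: u_5=21/32 ∈ [15/26, 19/26) → index 6
j=6: u_6=25/32 ∈ [19/26, 1) → index 7
j=7: u_7=29/32 ∈ [19/26, 1) → index 7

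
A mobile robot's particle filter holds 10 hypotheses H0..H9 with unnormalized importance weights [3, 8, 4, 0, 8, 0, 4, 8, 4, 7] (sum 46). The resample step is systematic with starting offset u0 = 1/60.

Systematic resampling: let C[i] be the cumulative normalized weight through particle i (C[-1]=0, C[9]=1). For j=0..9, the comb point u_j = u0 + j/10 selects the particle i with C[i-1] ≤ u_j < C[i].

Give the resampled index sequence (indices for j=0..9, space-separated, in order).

C = [3/46, 11/46, 15/46, 15/46, 1/2, 1/2, 27/46, 35/46, 39/46, 1]
j=0: u_0=1/60 ∈ [0, 3/46) → index 0
j=1: u_1=7/60 ∈ [3/46, 11/46) → index 1
j=2: u_2=13/60 ∈ [3/46, 11/46) → index 1
j=3: u_3=19/60 ∈ [11/46, 15/46) → index 2
j=4: u_4=5/12 ∈ [15/46, 1/2) → index 4
j=5: u_5=31/60 ∈ [1/2, 27/46) → index 6
j=6: u_6=37/60 ∈ [27/46, 35/46) → index 7
j=7: u_7=43/60 ∈ [27/46, 35/46) → index 7
j=8: u_8=49/60 ∈ [35/46, 39/46) → index 8
j=9: u_9=11/12 ∈ [39/46, 1) → index 9

0 1 1 2 4 6 7 7 8 9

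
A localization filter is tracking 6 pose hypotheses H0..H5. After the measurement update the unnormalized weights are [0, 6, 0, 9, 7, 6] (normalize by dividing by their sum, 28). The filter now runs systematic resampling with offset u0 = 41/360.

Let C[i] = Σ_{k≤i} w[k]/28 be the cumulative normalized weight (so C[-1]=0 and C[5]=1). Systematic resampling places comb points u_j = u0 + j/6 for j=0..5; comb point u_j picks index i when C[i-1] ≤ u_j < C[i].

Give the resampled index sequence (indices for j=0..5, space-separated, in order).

C = [0, 3/14, 3/14, 15/28, 11/14, 1]
j=0: u_0=41/360 ∈ [0, 3/14) → index 1
j=1: u_1=101/360 ∈ [3/14, 15/28) → index 3
j=2: u_2=161/360 ∈ [3/14, 15/28) → index 3
j=3: u_3=221/360 ∈ [15/28, 11/14) → index 4
j=4: u_4=281/360 ∈ [15/28, 11/14) → index 4
j=5: u_5=341/360 ∈ [11/14, 1) → index 5

1 3 3 4 4 5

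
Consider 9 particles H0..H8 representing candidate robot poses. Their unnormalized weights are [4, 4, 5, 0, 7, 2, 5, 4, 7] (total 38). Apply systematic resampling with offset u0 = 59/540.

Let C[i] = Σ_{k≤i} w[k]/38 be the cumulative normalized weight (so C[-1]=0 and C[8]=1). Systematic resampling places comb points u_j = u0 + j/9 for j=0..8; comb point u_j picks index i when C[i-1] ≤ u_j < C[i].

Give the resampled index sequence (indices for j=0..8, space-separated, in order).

C = [2/19, 4/19, 13/38, 13/38, 10/19, 11/19, 27/38, 31/38, 1]
j=0: u_0=59/540 ∈ [2/19, 4/19) → index 1
j=1: u_1=119/540 ∈ [4/19, 13/38) → index 2
j=2: u_2=179/540 ∈ [4/19, 13/38) → index 2
j=3: u_3=239/540 ∈ [13/38, 10/19) → index 4
j=4: u_4=299/540 ∈ [10/19, 11/19) → index 5
j=5: u_5=359/540 ∈ [11/19, 27/38) → index 6
j=6: u_6=419/540 ∈ [27/38, 31/38) → index 7
j=7: u_7=479/540 ∈ [31/38, 1) → index 8
j=8: u_8=539/540 ∈ [31/38, 1) → index 8

1 2 2 4 5 6 7 8 8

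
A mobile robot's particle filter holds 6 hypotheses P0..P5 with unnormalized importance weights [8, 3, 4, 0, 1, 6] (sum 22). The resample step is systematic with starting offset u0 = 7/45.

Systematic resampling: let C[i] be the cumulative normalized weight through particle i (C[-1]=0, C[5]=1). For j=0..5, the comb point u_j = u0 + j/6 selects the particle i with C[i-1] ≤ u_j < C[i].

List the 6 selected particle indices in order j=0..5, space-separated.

C = [4/11, 1/2, 15/22, 15/22, 8/11, 1]
j=0: u_0=7/45 ∈ [0, 4/11) → index 0
j=1: u_1=29/90 ∈ [0, 4/11) → index 0
j=2: u_2=22/45 ∈ [4/11, 1/2) → index 1
j=3: u_3=59/90 ∈ [1/2, 15/22) → index 2
j=4: u_4=37/45 ∈ [8/11, 1) → index 5
j=5: u_5=89/90 ∈ [8/11, 1) → index 5

0 0 1 2 5 5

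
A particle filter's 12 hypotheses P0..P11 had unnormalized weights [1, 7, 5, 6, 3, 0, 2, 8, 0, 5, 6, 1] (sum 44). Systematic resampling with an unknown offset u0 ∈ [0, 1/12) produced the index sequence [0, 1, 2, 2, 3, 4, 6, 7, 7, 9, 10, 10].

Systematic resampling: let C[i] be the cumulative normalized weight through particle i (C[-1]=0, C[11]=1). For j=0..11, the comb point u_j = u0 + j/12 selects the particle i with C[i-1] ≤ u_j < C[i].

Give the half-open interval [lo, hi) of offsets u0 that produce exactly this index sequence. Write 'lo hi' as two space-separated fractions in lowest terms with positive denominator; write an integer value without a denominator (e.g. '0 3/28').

C = [1/44, 2/11, 13/44, 19/44, 1/2, 1/2, 6/11, 8/11, 8/11, 37/44, 43/44, 1]
j=0 picked index 0: u0 ∈ [0, 1/44)
j=1 picked index 1: u0 ∈ [-2/33, 13/132)
j=2 picked index 2: u0 ∈ [1/66, 17/132)
j=3 picked index 2: u0 ∈ [-3/44, 1/22)
j=4 picked index 3: u0 ∈ [-5/132, 13/132)
j=5 picked index 4: u0 ∈ [1/66, 1/12)
j=6 picked index 6: u0 ∈ [0, 1/22)
j=7 picked index 7: u0 ∈ [-5/132, 19/132)
j=8 picked index 7: u0 ∈ [-4/33, 2/33)
j=9 picked index 9: u0 ∈ [-1/44, 1/11)
j=10 picked index 10: u0 ∈ [1/132, 19/132)
j=11 picked index 10: u0 ∈ [-5/66, 2/33)
intersection: [1/66, 1/44)

1/66 1/44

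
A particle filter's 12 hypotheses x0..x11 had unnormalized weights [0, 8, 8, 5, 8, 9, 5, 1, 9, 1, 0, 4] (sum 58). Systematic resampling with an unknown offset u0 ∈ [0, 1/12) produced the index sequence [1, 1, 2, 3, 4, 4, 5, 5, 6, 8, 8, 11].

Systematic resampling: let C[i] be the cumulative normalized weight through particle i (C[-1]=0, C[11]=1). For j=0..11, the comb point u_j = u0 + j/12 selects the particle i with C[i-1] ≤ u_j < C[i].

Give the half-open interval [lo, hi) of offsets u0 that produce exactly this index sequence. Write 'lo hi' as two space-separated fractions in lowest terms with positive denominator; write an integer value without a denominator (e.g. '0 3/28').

C = [0, 4/29, 8/29, 21/58, 1/2, 19/29, 43/58, 22/29, 53/58, 27/29, 27/29, 1]
j=0 picked index 1: u0 ∈ [0, 4/29)
j=1 picked index 1: u0 ∈ [-1/12, 19/348)
j=2 picked index 2: u0 ∈ [-5/174, 19/174)
j=3 picked index 3: u0 ∈ [3/116, 13/116)
j=4 picked index 4: u0 ∈ [5/174, 1/6)
j=5 picked index 4: u0 ∈ [-19/348, 1/12)
j=6 picked index 5: u0 ∈ [0, 9/58)
j=7 picked index 5: u0 ∈ [-1/12, 25/348)
j=8 picked index 6: u0 ∈ [-1/87, 13/174)
j=9 picked index 8: u0 ∈ [1/116, 19/116)
j=10 picked index 8: u0 ∈ [-13/174, 7/87)
j=11 picked index 11: u0 ∈ [5/348, 1/12)
intersection: [5/174, 19/348)

5/174 19/348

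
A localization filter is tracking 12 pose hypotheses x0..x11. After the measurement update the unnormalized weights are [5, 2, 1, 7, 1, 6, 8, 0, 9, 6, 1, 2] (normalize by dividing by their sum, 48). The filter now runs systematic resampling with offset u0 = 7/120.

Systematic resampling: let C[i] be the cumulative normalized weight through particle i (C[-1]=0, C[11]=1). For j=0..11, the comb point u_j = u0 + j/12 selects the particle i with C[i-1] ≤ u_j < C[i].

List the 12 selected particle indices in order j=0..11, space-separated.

0 1 3 3 5 6 6 8 8 8 9 11

C = [5/48, 7/48, 1/6, 5/16, 1/3, 11/24, 5/8, 5/8, 13/16, 15/16, 23/24, 1]
j=0: u_0=7/120 ∈ [0, 5/48) → index 0
j=1: u_1=17/120 ∈ [5/48, 7/48) → index 1
j=2: u_2=9/40 ∈ [1/6, 5/16) → index 3
j=3: u_3=37/120 ∈ [1/6, 5/16) → index 3
j=4: u_4=47/120 ∈ [1/3, 11/24) → index 5
j=5: u_5=19/40 ∈ [11/24, 5/8) → index 6
j=6: u_6=67/120 ∈ [11/24, 5/8) → index 6
j=7: u_7=77/120 ∈ [5/8, 13/16) → index 8
j=8: u_8=29/40 ∈ [5/8, 13/16) → index 8
j=9: u_9=97/120 ∈ [5/8, 13/16) → index 8
j=10: u_10=107/120 ∈ [13/16, 15/16) → index 9
j=11: u_11=39/40 ∈ [23/24, 1) → index 11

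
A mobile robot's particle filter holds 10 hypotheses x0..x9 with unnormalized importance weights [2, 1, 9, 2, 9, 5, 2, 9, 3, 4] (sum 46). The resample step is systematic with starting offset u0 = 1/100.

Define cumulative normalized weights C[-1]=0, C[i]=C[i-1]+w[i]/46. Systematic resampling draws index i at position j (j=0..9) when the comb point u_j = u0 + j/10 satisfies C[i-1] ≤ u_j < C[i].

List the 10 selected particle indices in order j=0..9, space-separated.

0 2 2 4 4 5 6 7 7 8

C = [1/23, 3/46, 6/23, 7/23, 1/2, 14/23, 15/23, 39/46, 21/23, 1]
j=0: u_0=1/100 ∈ [0, 1/23) → index 0
j=1: u_1=11/100 ∈ [3/46, 6/23) → index 2
j=2: u_2=21/100 ∈ [3/46, 6/23) → index 2
j=3: u_3=31/100 ∈ [7/23, 1/2) → index 4
j=4: u_4=41/100 ∈ [7/23, 1/2) → index 4
j=5: u_5=51/100 ∈ [1/2, 14/23) → index 5
j=6: u_6=61/100 ∈ [14/23, 15/23) → index 6
j=7: u_7=71/100 ∈ [15/23, 39/46) → index 7
j=8: u_8=81/100 ∈ [15/23, 39/46) → index 7
j=9: u_9=91/100 ∈ [39/46, 21/23) → index 8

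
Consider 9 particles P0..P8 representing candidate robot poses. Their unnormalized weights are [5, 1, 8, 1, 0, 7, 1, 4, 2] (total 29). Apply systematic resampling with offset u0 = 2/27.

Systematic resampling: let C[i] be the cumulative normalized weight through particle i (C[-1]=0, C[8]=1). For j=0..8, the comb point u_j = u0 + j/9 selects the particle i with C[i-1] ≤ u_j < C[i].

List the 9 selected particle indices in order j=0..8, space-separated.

0 1 2 2 5 5 5 7 8

C = [5/29, 6/29, 14/29, 15/29, 15/29, 22/29, 23/29, 27/29, 1]
j=0: u_0=2/27 ∈ [0, 5/29) → index 0
j=1: u_1=5/27 ∈ [5/29, 6/29) → index 1
j=2: u_2=8/27 ∈ [6/29, 14/29) → index 2
j=3: u_3=11/27 ∈ [6/29, 14/29) → index 2
j=4: u_4=14/27 ∈ [15/29, 22/29) → index 5
j=5: u_5=17/27 ∈ [15/29, 22/29) → index 5
j=6: u_6=20/27 ∈ [15/29, 22/29) → index 5
j=7: u_7=23/27 ∈ [23/29, 27/29) → index 7
j=8: u_8=26/27 ∈ [27/29, 1) → index 8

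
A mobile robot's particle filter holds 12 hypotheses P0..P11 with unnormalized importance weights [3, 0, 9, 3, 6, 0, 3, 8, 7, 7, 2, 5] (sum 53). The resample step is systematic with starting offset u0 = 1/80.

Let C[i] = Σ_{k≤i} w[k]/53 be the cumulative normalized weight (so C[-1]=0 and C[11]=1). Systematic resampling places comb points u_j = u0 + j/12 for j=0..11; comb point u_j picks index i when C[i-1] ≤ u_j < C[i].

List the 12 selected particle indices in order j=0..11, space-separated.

C = [3/53, 3/53, 12/53, 15/53, 21/53, 21/53, 24/53, 32/53, 39/53, 46/53, 48/53, 1]
j=0: u_0=1/80 ∈ [0, 3/53) → index 0
j=1: u_1=23/240 ∈ [3/53, 12/53) → index 2
j=2: u_2=43/240 ∈ [3/53, 12/53) → index 2
j=3: u_3=21/80 ∈ [12/53, 15/53) → index 3
j=4: u_4=83/240 ∈ [15/53, 21/53) → index 4
j=5: u_5=103/240 ∈ [21/53, 24/53) → index 6
j=6: u_6=41/80 ∈ [24/53, 32/53) → index 7
j=7: u_7=143/240 ∈ [24/53, 32/53) → index 7
j=8: u_8=163/240 ∈ [32/53, 39/53) → index 8
j=9: u_9=61/80 ∈ [39/53, 46/53) → index 9
j=10: u_10=203/240 ∈ [39/53, 46/53) → index 9
j=11: u_11=223/240 ∈ [48/53, 1) → index 11

0 2 2 3 4 6 7 7 8 9 9 11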